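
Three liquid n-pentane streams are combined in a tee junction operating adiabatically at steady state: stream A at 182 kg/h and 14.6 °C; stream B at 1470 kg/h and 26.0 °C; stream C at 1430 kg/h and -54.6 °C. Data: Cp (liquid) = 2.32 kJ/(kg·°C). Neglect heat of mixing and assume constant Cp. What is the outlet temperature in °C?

No heat crosses the boundary, so H_out = H_in.
Σ ṁᵢCp,ᵢTᵢ = 182×2.32×14.6 + 1470×2.32×26.0 + 1430×2.32×-54.6 = -86306
Σ ṁᵢCp,ᵢ = 182×2.32 + 1470×2.32 + 1430×2.32 = 7150.2
T_out = -86306 / 7150.2 = -12.07 °C

T_out = -12.1 °C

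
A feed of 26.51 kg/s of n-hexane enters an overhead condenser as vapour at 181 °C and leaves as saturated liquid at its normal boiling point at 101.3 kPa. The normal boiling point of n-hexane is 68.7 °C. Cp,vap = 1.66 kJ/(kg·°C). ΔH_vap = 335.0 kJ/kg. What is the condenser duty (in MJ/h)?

vapour 181→68.7 °C: -186.42 kJ/kg
condensation at 68.7 °C: -335 kJ/kg
Δh = -186.42 + -335 = -521.42 kJ/kg
Q = ṁ·Δh = 26.51 kg/s × -521.42 kJ/kg = -13823 kJ/s
|Q| = 13823 kW = 49762 MJ/h

Q_c = 49800 MJ/h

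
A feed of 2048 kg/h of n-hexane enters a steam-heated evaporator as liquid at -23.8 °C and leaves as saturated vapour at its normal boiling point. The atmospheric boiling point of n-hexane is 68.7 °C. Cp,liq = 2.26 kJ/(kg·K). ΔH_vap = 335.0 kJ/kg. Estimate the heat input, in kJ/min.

liquid -23.8→68.7 °C: 209.05 kJ/kg
vaporisation at 68.7 °C: 335 kJ/kg
Δh = 209.05 + 335 = 544.05 kJ/kg
Q = ṁ·Δh = 2048 kg/h × 544.05 kJ/kg = 1.1142e+06 kJ/h
|Q| = 309.5 kW = 18570 kJ/min

Q = 18600 kJ/min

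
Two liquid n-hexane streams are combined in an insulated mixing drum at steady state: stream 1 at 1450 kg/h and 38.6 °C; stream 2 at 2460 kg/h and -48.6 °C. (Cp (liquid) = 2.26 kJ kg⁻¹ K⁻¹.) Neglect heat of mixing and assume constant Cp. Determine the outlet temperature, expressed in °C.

T_out = -16.3 °C

No heat crosses the boundary, so H_out = H_in.
Σ ṁᵢCp,ᵢTᵢ = 1450×2.26×38.6 + 2460×2.26×-48.6 = -143700
Σ ṁᵢCp,ᵢ = 1450×2.26 + 2460×2.26 = 8836.6
T_out = -143700 / 8836.6 = -16.262 °C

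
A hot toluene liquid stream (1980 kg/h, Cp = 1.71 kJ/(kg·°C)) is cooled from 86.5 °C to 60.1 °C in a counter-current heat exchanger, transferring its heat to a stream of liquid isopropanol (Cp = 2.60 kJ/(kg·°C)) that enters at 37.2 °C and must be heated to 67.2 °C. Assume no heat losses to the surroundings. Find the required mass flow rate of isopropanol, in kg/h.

Heat released by hot stream: Q = 1980 × 1.71 × (86.5 − 60.1) = 89385 kJ/h
Energy balance on cold side (adiabatic exchanger): Q = ṁ_c·Cp_c·(T_c,out − T_c,in)
ṁ_c = 89385 / [2.60 × (67.2 − 37.2)] = 1146 kg/h

ṁ_c = 1150 kg/h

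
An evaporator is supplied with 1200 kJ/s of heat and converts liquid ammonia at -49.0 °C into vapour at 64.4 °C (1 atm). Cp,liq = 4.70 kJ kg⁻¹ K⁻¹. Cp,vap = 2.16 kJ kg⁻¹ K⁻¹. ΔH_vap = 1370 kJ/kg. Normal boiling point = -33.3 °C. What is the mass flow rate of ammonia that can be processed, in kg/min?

ṁ = 43.5 kg/min

Δh = 4.70×(-33.3−-49.0) + 1370 + 2.16×(64.4−-33.3) = 1654.8 kJ/kg
Q = 1200 kJ/s = 1200 kJ/s = 72000 kJ/min
ṁ = Q/Δh = 72000 / 1654.8 = 43.509 kg/min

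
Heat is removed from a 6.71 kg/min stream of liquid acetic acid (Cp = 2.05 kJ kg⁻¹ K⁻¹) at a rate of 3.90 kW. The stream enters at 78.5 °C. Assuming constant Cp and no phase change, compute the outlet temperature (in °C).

T_out = 61.5 °C

Q = 3.90 kW = 234 kJ/min
ΔT = Q/(ṁ·Cp) = 234/(6.71×2.05) = 17.011 K
T_out = 78.5 − 17.011 = 61.489 °C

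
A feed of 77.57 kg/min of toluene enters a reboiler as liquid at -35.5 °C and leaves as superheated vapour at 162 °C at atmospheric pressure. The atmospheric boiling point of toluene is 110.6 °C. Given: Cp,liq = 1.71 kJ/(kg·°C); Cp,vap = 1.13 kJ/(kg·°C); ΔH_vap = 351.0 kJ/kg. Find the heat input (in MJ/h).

liquid -35.5→110.6 °C: 249.83 kJ/kg
vaporisation at 110.6 °C: 351 kJ/kg
vapour 110.6→162 °C: 58.082 kJ/kg
Δh = 249.83 + 351 + 58.082 = 658.91 kJ/kg
Q = ṁ·Δh = 77.57 kg/min × 658.91 kJ/kg = 51112 kJ/min
|Q| = 851.86 kW = 3066.7 MJ/h

Q = 3070 MJ/h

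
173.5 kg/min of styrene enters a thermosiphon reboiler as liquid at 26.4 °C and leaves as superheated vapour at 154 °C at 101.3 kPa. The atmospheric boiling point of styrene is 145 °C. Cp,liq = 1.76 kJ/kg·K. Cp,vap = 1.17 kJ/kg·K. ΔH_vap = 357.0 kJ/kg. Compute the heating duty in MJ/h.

Q = 6000 MJ/h

liquid 26.4→145 °C: 208.74 kJ/kg
vaporisation at 145 °C: 357 kJ/kg
vapour 145→154 °C: 10.53 kJ/kg
Δh = 208.74 + 357 + 10.53 = 576.27 kJ/kg
Q = ṁ·Δh = 173.5 kg/min × 576.27 kJ/kg = 99982 kJ/min
|Q| = 1666.4 kW = 5998.9 MJ/h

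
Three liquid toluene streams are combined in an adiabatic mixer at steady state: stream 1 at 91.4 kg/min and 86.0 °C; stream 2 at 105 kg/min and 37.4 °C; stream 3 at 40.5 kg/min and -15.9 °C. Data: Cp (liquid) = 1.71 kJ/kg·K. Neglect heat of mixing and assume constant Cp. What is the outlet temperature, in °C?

Adiabatic, steady state ⇒ Σ ṁᵢCp,ᵢ(T_out − Tᵢ) = 0
T_out = Σ ṁᵢCp,ᵢTᵢ / Σ ṁᵢCp,ᵢ
      = 19055 / 405.1 = 47.039 °C

T_out = 47.0 °C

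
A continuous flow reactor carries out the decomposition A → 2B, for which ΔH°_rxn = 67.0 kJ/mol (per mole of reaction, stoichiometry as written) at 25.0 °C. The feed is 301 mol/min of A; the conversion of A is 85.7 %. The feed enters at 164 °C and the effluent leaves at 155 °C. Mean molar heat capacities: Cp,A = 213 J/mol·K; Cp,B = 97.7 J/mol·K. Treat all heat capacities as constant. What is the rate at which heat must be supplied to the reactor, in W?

Extent of reaction ξ = 0.857 × 301 = 257.96 mol/min
Reaction term: ξ·ΔH°_rxn = 257.96 × 67.0 = 17283 kJ/min
Sensible, feed 164→25 °C: -8911.7 kJ/min
Outlet flows (mol/min): A 43.043, B 515.91
Sensible, products 25→155 °C: 7744.5 kJ/min
Q = ΔH = 16116 kJ/min = 268.6 kW
Heat supplied = 268600 W

Q_in = 269000 W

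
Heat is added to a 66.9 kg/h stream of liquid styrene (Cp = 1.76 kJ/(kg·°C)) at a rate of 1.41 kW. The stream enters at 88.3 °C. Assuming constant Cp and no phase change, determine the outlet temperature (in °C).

T_out = 131 °C

Q = 1.41 kW = 5076 kJ/h
ΔT = Q/(ṁ·Cp) = 5076/(66.9×1.76) = 43.11 K
T_out = 88.3 + 43.11 = 131.41 °C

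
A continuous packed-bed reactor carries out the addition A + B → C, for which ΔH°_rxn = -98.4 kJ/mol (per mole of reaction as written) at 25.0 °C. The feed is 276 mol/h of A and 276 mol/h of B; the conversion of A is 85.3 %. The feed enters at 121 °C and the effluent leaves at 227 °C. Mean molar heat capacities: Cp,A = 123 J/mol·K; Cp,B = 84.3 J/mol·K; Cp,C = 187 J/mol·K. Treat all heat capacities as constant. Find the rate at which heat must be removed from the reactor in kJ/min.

Q_out = 301 kJ/min

Extent of reaction ξ = 0.853 × 276 = 235.43 mol/h
Reaction term: ξ·ΔH°_rxn = 235.43 × -98.4 = -23166 kJ/h
Sensible, feed 121→25 °C: -5492.6 kJ/h
Outlet flows (mol/h): A 40.572, B 40.572, C 235.43
Sensible, products 25→227 °C: 10592 kJ/h
Q = ΔH = -18067 kJ/h = -5.0185 kW
Heat removed = 301.11 kJ/min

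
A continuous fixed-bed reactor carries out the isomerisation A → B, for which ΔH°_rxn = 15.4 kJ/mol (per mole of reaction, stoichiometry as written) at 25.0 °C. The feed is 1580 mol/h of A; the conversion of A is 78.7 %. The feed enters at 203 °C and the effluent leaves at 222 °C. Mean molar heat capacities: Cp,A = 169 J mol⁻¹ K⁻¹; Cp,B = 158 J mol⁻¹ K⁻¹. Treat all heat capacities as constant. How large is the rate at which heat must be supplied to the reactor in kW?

Q_in = 5.98 kW

Extent of reaction ξ = 0.787 × 1580 = 1243.5 mol/h
Reaction term: ξ·ΔH°_rxn = 1243.5 × 15.4 = 19149 kJ/h
Sensible, feed 203→25 °C: -47530 kJ/h
Outlet flows (mol/h): A 336.54, B 1243.5
Sensible, products 25→222 °C: 49908 kJ/h
Q = ΔH = 21528 kJ/h = 5.98 kW
Heat supplied = 5.98 kW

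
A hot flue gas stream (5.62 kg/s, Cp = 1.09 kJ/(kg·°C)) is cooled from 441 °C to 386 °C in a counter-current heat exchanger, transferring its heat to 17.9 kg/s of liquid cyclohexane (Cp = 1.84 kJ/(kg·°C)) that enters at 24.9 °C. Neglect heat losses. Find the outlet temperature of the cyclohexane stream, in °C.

T_c,out = 35.1 °C

Heat released by hot stream: Q = 5.62 × 1.09 × (441 − 386) = 336.92 kJ/s
Energy balance on cold side (adiabatic exchanger): Q = ṁ_c·Cp_c·(T_c,out − T_c,in)
T_c,out = 24.9 + 336.92/(17.9 × 1.84) = 35.13 °C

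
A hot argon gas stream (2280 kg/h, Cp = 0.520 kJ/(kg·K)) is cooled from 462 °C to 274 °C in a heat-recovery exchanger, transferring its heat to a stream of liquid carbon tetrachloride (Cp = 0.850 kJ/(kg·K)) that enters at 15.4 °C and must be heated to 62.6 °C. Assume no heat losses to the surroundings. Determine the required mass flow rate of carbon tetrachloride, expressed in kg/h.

ṁ_c = 5560 kg/h

Heat released by hot stream: Q = 2280 × 0.520 × (462 − 274) = 222890 kJ/h
Energy balance on cold side (adiabatic exchanger): Q = ṁ_c·Cp_c·(T_c,out − T_c,in)
ṁ_c = 222890 / [0.850 × (62.6 − 15.4)] = 5555.7 kg/h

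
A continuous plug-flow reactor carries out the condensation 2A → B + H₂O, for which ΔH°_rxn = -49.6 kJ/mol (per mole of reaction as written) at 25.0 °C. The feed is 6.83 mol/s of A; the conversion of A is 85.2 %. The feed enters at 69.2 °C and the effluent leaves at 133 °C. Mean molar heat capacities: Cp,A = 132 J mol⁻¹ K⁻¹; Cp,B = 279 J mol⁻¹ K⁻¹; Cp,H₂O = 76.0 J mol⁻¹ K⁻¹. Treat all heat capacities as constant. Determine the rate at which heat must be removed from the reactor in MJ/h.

Extent of reaction ξ = 0.852 × 6.83 / 2 = 2.9096 mol/s
Reaction term: ξ·ΔH°_rxn = 2.9096 × -49.6 = -144.32 kJ/s
Sensible, feed 69.2→25 °C: -39.849 kJ/s
Outlet flows (mol/s): A 1.0108, B 2.9096, H₂O 2.9096
Sensible, products 25→133 °C: 125.96 kJ/s
Q = ΔH = -58.2 kJ/s = -58.2 kW
Heat removed = 209.52 MJ/h

Q_out = 210 MJ/h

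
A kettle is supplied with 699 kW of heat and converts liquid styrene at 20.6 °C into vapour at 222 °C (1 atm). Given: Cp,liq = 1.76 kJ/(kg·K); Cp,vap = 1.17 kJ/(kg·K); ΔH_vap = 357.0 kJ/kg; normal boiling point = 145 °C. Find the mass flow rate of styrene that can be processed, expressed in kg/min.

Δh = 1.76×(145−20.6) + 357.0 + 1.17×(222−145) = 666.03 kJ/kg
Q = 699 kW = 699 kJ/s = 41940 kJ/min
ṁ = Q/Δh = 41940 / 666.03 = 62.97 kg/min

ṁ = 63.0 kg/min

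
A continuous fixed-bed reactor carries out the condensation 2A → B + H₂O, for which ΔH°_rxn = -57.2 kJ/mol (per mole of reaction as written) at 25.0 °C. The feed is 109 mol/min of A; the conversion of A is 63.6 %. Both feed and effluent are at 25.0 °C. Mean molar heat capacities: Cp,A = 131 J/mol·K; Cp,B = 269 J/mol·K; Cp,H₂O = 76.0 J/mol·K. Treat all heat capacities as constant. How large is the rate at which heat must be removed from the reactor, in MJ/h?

Q_out = 119 MJ/h

Extent of reaction ξ = 0.636 × 109 / 2 = 34.662 mol/min
Reaction term: ξ·ΔH°_rxn = 34.662 × -57.2 = -1982.7 kJ/min
Q = ΔH = -1982.7 kJ/min = -33.044 kW
Heat removed = 118.96 MJ/h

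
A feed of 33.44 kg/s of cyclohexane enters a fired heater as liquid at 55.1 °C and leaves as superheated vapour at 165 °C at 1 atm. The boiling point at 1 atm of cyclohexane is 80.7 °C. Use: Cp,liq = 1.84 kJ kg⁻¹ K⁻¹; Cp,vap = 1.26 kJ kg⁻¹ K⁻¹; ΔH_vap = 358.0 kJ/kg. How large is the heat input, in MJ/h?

liquid 55.1→80.7 °C: 47.104 kJ/kg
vaporisation at 80.7 °C: 358 kJ/kg
vapour 80.7→165 °C: 106.22 kJ/kg
Δh = 47.104 + 358 + 106.22 = 511.32 kJ/kg
Q = ṁ·Δh = 33.44 kg/s × 511.32 kJ/kg = 17099 kJ/s
|Q| = 17099 kW = 61555 MJ/h

Q = 61600 MJ/h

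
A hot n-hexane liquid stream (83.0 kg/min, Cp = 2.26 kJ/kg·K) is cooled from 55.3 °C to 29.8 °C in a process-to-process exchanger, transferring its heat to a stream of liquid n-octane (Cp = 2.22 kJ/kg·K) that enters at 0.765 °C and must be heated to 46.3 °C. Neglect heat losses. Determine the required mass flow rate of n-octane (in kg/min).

ṁ_c = 47.3 kg/min

Heat released by hot stream: Q = 83.0 × 2.26 × (55.3 − 29.8) = 4783.3 kJ/min
Energy balance on cold side (adiabatic exchanger): Q = ṁ_c·Cp_c·(T_c,out − T_c,in)
ṁ_c = 4783.3 / [2.22 × (46.3 − 0.765)] = 47.318 kg/min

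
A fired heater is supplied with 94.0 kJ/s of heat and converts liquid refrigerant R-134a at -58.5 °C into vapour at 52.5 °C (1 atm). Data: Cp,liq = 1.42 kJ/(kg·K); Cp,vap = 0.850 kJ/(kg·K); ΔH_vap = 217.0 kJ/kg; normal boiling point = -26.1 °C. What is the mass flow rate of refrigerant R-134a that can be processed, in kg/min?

Δh = 1.42×(-26.1−-58.5) + 217.0 + 0.850×(52.5−-26.1) = 329.82 kJ/kg
Q = 94.0 kJ/s = 94 kJ/s = 5640 kJ/min
ṁ = Q/Δh = 5640 / 329.82 = 17.1 kg/min

ṁ = 17.1 kg/min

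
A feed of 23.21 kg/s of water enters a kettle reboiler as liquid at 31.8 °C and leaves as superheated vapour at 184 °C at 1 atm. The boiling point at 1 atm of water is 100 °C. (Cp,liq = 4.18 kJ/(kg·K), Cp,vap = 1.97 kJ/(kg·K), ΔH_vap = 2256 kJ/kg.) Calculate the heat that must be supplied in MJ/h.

Q = 226000 MJ/h

liquid 31.8→100 °C: 285.08 kJ/kg
vaporisation at 100 °C: 2256 kJ/kg
vapour 100→184 °C: 165.48 kJ/kg
Δh = 285.08 + 2256 + 165.48 = 2706.6 kJ/kg
Q = ṁ·Δh = 23.21 kg/s × 2706.6 kJ/kg = 62819 kJ/s
|Q| = 62819 kW = 226150 MJ/h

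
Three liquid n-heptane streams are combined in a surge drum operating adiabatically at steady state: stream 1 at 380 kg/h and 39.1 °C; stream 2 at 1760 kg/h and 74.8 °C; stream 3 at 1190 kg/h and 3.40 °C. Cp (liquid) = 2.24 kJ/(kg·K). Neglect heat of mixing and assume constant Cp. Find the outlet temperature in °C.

T_out = 45.2 °C

Energy balance with Q = 0: Σ ṁᵢCp,ᵢ(T_out − Tᵢ) = 0
Σ ṁᵢCp,ᵢTᵢ = 380×2.24×39.1 + 1760×2.24×74.8 + 1190×2.24×3.40 = 337240
Σ ṁᵢCp,ᵢ = 380×2.24 + 1760×2.24 + 1190×2.24 = 7459.2
T_out = 337240 / 7459.2 = 45.211 °C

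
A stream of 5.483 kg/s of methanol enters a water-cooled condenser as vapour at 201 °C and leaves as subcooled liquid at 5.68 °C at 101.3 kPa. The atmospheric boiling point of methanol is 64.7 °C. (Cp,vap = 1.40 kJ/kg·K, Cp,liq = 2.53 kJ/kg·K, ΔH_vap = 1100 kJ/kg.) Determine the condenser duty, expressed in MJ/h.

vapour 201→64.7 °C: -190.82 kJ/kg
condensation at 64.7 °C: -1100 kJ/kg
liquid 64.7→5.68 °C: -149.32 kJ/kg
Δh = -190.82 + -1100 + -149.32 = -1440.1 kJ/kg
Q = ṁ·Δh = 5.483 kg/s × -1440.1 kJ/kg = -7896.3 kJ/s
|Q| = 7896.3 kW = 28427 MJ/h

Q_c = 28400 MJ/h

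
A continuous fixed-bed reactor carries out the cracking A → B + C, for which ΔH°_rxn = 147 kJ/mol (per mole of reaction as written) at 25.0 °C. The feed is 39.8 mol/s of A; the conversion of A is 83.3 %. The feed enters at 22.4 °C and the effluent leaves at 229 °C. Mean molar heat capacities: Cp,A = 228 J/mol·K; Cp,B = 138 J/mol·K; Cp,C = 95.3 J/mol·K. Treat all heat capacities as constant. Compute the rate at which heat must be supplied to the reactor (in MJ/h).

Extent of reaction ξ = 0.833 × 39.8 = 33.153 mol/s
Reaction term: ξ·ΔH°_rxn = 33.153 × 147 = 4873.5 kJ/s
Sensible, feed 22.4→25 °C: 23.593 kJ/s
Outlet flows (mol/s): A 6.6466, B 33.153, C 33.153
Sensible, products 25→229 °C: 1887 kJ/s
Q = ΔH = 6784.2 kJ/s = 6784.2 kW
Heat supplied = 24423 MJ/h

Q_in = 24400 MJ/h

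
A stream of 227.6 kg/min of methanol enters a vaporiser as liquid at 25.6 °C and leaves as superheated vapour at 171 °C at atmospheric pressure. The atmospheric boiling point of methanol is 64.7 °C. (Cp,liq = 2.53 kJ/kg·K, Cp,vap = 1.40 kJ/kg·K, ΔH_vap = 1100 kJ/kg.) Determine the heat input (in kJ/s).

Q = 5110 kJ/s

liquid 25.6→64.7 °C: 98.923 kJ/kg
vaporisation at 64.7 °C: 1100 kJ/kg
vapour 64.7→171 °C: 148.82 kJ/kg
Δh = 98.923 + 1100 + 148.82 = 1347.7 kJ/kg
Q = ṁ·Δh = 227.6 kg/min × 1347.7 kJ/kg = 306750 kJ/min
|Q| = 5112.4 kW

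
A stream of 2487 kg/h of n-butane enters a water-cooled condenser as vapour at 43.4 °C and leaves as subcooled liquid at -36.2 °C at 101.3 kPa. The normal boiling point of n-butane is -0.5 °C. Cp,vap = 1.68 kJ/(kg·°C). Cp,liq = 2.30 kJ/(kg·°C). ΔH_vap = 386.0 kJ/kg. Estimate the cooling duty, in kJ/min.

Q_c = 22500 kJ/min

vapour 43.4→-0.5 °C: -73.752 kJ/kg
condensation at -0.5 °C: -386 kJ/kg
liquid -0.5→-36.2 °C: -82.11 kJ/kg
Δh = -73.752 + -386 + -82.11 = -541.86 kJ/kg
Q = ṁ·Δh = 2487 kg/h × -541.86 kJ/kg = -1.3476e+06 kJ/h
|Q| = 374.34 kW = 22460 kJ/min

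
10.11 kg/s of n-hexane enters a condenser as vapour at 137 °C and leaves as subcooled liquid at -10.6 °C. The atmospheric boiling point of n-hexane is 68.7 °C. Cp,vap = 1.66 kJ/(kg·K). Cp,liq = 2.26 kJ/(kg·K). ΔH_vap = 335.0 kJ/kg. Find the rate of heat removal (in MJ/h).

Q_c = 22800 MJ/h

vapour 137→68.7 °C: -113.38 kJ/kg
condensation at 68.7 °C: -335 kJ/kg
liquid 68.7→-10.6 °C: -179.22 kJ/kg
Δh = -113.38 + -335 + -179.22 = -627.6 kJ/kg
Q = ṁ·Δh = 10.11 kg/s × -627.6 kJ/kg = -6345 kJ/s
|Q| = 6345 kW = 22842 MJ/h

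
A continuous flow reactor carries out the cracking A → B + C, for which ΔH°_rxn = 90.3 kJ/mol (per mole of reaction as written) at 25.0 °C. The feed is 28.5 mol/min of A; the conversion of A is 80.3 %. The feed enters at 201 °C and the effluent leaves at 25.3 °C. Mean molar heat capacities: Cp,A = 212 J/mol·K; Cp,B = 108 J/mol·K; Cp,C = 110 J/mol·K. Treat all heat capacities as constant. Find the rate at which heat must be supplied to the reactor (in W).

Q_in = 16800 W

Extent of reaction ξ = 0.803 × 28.5 = 22.886 mol/min
Reaction term: ξ·ΔH°_rxn = 22.886 × 90.3 = 2066.6 kJ/min
Sensible, feed 201→25 °C: -1063.4 kJ/min
Outlet flows (mol/min): A 5.6145, B 22.886, C 22.886
Sensible, products 25→25.3 °C: 1.8538 kJ/min
Q = ΔH = 1005 kJ/min = 16.75 kW
Heat supplied = 16750 W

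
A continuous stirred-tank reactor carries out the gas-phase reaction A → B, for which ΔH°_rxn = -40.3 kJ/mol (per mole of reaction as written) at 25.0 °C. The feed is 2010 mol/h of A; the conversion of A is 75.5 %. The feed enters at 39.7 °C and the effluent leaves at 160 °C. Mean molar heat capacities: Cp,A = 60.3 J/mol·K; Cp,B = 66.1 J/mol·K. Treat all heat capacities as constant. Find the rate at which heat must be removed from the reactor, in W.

Q_out = 12600 W

Extent of reaction ξ = 0.755 × 2010 = 1517.5 mol/h
Reaction term: ξ·ΔH°_rxn = 1517.5 × -40.3 = -61157 kJ/h
Sensible, feed 39.7→25 °C: -1781.7 kJ/h
Outlet flows (mol/h): A 492.45, B 1517.5
Sensible, products 25→160 °C: 17551 kJ/h
Q = ΔH = -45388 kJ/h = -12.608 kW
Heat removed = 12608 W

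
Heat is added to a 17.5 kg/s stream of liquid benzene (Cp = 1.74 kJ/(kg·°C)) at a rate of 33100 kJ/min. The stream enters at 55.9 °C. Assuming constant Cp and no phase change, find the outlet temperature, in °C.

T_out = 74.0 °C

Q = 33100 kJ/min = 551.67 kJ/s
ΔT = Q/(ṁ·Cp) = 551.67/(17.5×1.74) = 18.117 K
T_out = 55.9 + 18.117 = 74.017 °C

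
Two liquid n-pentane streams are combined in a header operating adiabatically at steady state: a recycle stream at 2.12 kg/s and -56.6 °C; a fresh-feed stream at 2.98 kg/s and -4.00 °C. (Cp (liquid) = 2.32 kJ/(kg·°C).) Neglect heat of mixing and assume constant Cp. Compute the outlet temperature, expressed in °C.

No heat crosses the boundary, so H_out = H_in.
Σ ṁᵢCp,ᵢTᵢ = 2.12×2.32×-56.6 + 2.98×2.32×-4.00 = -306.04
Σ ṁᵢCp,ᵢ = 2.12×2.32 + 2.98×2.32 = 11.832
T_out = -306.04 / 11.832 = -25.865 °C

T_out = -25.9 °C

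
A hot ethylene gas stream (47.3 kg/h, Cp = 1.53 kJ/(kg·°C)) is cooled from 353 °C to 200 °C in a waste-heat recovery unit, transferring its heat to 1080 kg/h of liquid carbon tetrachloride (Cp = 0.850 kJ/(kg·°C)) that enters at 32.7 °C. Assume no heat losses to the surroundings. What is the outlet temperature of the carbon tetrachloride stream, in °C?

T_c,out = 44.8 °C

Heat released by hot stream: Q = 47.3 × 1.53 × (353 − 200) = 11072 kJ/h
Energy balance on cold side (adiabatic exchanger): Q = ṁ_c·Cp_c·(T_c,out − T_c,in)
T_c,out = 32.7 + 11072/(1080 × 0.850) = 44.762 °C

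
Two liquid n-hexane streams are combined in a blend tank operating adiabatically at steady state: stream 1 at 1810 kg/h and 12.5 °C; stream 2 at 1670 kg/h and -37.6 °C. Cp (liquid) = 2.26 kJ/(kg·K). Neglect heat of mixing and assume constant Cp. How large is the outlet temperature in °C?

Energy balance with Q = 0: Σ ṁᵢCp,ᵢ(T_out − Tᵢ) = 0
T_out = Σ ṁᵢCp,ᵢTᵢ / Σ ṁᵢCp,ᵢ
      = -90777 / 7864.8 = -11.542 °C

T_out = -11.5 °C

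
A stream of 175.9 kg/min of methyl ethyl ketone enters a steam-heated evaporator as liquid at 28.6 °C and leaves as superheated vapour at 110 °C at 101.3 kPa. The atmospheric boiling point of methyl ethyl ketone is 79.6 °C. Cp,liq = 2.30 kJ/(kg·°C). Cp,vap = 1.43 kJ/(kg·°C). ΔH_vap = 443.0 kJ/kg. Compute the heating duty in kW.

liquid 28.6→79.6 °C: 117.3 kJ/kg
vaporisation at 79.6 °C: 443 kJ/kg
vapour 79.6→110 °C: 43.472 kJ/kg
Δh = 117.3 + 443 + 43.472 = 603.77 kJ/kg
Q = ṁ·Δh = 175.9 kg/min × 603.77 kJ/kg = 106200 kJ/min
|Q| = 1770.1 kW

Q = 1770 kW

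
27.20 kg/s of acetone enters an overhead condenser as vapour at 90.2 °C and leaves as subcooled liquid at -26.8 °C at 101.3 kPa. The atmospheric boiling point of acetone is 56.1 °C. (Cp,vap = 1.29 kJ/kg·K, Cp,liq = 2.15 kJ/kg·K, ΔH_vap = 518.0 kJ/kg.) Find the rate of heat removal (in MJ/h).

Q_c = 72500 MJ/h

vapour 90.2→56.1 °C: -43.989 kJ/kg
condensation at 56.1 °C: -518 kJ/kg
liquid 56.1→-26.8 °C: -178.24 kJ/kg
Δh = -43.989 + -518 + -178.24 = -740.22 kJ/kg
Q = ṁ·Δh = 27.20 kg/s × -740.22 kJ/kg = -20134 kJ/s
|Q| = 20134 kW = 72483 MJ/h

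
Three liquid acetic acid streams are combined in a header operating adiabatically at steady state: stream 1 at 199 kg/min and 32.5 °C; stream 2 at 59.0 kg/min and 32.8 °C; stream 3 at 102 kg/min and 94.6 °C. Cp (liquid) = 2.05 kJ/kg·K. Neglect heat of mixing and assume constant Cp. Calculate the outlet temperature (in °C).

T_out = 50.1 °C

No heat crosses the boundary, so H_out = H_in.
Σ ṁᵢCp,ᵢTᵢ = 199×2.05×32.5 + 59.0×2.05×32.8 + 102×2.05×94.6 = 37006
Σ ṁᵢCp,ᵢ = 199×2.05 + 59.0×2.05 + 102×2.05 = 738
T_out = 37006 / 738 = 50.144 °C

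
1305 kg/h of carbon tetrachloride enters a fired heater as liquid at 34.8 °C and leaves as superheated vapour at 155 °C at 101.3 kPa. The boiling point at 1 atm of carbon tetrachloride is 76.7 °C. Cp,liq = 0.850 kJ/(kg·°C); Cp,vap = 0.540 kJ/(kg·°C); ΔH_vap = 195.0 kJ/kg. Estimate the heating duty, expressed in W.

liquid 34.8→76.7 °C: 35.615 kJ/kg
vaporisation at 76.7 °C: 195 kJ/kg
vapour 76.7→155 °C: 42.282 kJ/kg
Δh = 35.615 + 195 + 42.282 = 272.9 kJ/kg
Q = ṁ·Δh = 1305 kg/h × 272.9 kJ/kg = 356130 kJ/h
|Q| = 98.925 kW = 98925 W

Q = 98900 W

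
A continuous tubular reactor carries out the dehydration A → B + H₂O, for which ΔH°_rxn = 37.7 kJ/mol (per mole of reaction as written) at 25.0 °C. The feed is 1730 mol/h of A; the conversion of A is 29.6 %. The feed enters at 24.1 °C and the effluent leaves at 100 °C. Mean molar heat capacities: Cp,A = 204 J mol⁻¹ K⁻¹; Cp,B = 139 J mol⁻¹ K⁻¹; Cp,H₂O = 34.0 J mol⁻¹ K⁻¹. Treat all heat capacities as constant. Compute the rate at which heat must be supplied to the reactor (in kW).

Q_in = 12.5 kW

Extent of reaction ξ = 0.296 × 1730 = 512.08 mol/h
Reaction term: ξ·ΔH°_rxn = 512.08 × 37.7 = 19305 kJ/h
Sensible, feed 24.1→25 °C: 317.63 kJ/h
Outlet flows (mol/h): A 1217.9, B 512.08, H₂O 512.08
Sensible, products 25→100 °C: 25278 kJ/h
Q = ΔH = 44901 kJ/h = 12.473 kW
Heat supplied = 12.473 kW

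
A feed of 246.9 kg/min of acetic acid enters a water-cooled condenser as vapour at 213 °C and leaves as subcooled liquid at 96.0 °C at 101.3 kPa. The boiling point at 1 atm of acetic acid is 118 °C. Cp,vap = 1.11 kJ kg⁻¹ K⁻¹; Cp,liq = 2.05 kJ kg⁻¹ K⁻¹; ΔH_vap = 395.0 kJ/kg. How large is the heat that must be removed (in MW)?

Q_c = 2.24 MW

vapour 213→118 °C: -105.45 kJ/kg
condensation at 118 °C: -395 kJ/kg
liquid 118→96.0 °C: -45.1 kJ/kg
Δh = -105.45 + -395 + -45.1 = -545.55 kJ/kg
Q = ṁ·Δh = 246.9 kg/min × -545.55 kJ/kg = -134700 kJ/min
|Q| = 2244.9 kW = 2.2449 MW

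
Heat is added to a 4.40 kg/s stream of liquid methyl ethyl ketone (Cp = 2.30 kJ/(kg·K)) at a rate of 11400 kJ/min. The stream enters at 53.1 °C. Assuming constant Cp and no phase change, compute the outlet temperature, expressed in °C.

Q = 11400 kJ/min = 190 kJ/s
ΔT = Q/(ṁ·Cp) = 190/(4.40×2.30) = 18.775 K
T_out = 53.1 + 18.775 = 71.875 °C

T_out = 71.9 °C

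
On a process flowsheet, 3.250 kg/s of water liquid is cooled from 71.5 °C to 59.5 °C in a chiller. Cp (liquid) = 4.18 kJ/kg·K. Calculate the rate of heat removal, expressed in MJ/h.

Q = ṁ·Cp·ΔT = 3.250 × 4.18 × (59.5 − 71.5) = -163.02 kJ/s
Cooling duty = 586.87 MJ/h

Q_c = 587 MJ/h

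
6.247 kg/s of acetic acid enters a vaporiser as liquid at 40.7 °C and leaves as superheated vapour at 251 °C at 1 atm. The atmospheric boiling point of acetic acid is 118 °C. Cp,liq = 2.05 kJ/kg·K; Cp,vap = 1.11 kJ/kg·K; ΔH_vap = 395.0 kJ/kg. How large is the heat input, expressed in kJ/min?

liquid 40.7→118 °C: 158.46 kJ/kg
vaporisation at 118 °C: 395 kJ/kg
vapour 118→251 °C: 147.63 kJ/kg
Δh = 158.46 + 395 + 147.63 = 701.1 kJ/kg
Q = ṁ·Δh = 6.247 kg/s × 701.1 kJ/kg = 4379.7 kJ/s
|Q| = 4379.7 kW = 262780 kJ/min

Q = 263000 kJ/min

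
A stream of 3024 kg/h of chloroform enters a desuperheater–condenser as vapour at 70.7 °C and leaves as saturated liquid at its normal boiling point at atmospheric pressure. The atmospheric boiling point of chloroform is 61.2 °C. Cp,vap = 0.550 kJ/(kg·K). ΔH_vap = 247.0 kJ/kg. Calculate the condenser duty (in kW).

Q_c = 212 kW

vapour 70.7→61.2 °C: -5.225 kJ/kg
condensation at 61.2 °C: -247 kJ/kg
Δh = -5.225 + -247 = -252.22 kJ/kg
Q = ṁ·Δh = 3024 kg/h × -252.22 kJ/kg = -762730 kJ/h
|Q| = 211.87 kW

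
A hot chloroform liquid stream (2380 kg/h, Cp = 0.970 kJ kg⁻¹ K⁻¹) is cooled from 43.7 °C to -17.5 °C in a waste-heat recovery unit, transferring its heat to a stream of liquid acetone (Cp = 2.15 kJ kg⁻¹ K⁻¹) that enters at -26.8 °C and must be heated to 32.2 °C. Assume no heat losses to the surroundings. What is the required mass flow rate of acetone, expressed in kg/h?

ṁ_c = 1110 kg/h

Heat released by hot stream: Q = 2380 × 0.970 × (43.7 − -17.5) = 141290 kJ/h
Energy balance on cold side (adiabatic exchanger): Q = ṁ_c·Cp_c·(T_c,out − T_c,in)
ṁ_c = 141290 / [2.15 × (32.2 − -26.8)] = 1113.8 kg/h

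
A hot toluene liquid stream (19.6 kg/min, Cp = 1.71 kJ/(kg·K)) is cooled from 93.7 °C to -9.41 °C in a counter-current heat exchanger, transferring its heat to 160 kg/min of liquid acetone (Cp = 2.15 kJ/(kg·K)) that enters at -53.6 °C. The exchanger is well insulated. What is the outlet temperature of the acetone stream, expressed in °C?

T_c,out = -43.6 °C

Heat released by hot stream: Q = 19.6 × 1.71 × (93.7 − -9.41) = 3455.8 kJ/min
Energy balance on cold side (adiabatic exchanger): Q = ṁ_c·Cp_c·(T_c,out − T_c,in)
T_c,out = -53.6 + 3455.8/(160 × 2.15) = -43.554 °C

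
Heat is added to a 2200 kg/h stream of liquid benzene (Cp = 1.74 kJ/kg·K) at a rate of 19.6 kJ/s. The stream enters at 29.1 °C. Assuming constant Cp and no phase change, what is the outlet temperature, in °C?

Q = 19.6 kJ/s = 70560 kJ/h
ΔT = Q/(ṁ·Cp) = 70560/(2200×1.74) = 18.433 K
T_out = 29.1 + 18.433 = 47.533 °C

T_out = 47.5 °C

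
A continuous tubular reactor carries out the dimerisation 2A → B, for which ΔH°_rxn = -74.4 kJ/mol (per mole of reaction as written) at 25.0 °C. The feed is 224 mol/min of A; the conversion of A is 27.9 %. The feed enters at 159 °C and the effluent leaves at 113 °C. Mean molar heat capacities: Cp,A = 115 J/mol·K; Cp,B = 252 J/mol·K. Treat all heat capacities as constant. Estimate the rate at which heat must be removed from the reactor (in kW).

Q_out = 57.5 kW

Extent of reaction ξ = 0.279 × 224 / 2 = 31.248 mol/min
Reaction term: ξ·ΔH°_rxn = 31.248 × -74.4 = -2324.9 kJ/min
Sensible, feed 159→25 °C: -3451.8 kJ/min
Outlet flows (mol/min): A 161.5, B 31.248
Sensible, products 25→113 °C: 2327.4 kJ/min
Q = ΔH = -3449.3 kJ/min = -57.489 kW
Heat removed = 57.489 kW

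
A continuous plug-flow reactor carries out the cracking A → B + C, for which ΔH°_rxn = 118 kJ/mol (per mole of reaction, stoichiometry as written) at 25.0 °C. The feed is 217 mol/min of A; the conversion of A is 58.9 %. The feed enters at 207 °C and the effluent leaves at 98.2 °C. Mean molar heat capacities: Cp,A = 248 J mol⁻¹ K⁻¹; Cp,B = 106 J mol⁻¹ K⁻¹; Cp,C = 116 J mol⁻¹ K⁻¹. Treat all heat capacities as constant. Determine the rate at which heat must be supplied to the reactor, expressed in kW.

Extent of reaction ξ = 0.589 × 217 = 127.81 mol/min
Reaction term: ξ·ΔH°_rxn = 127.81 × 118 = 15082 kJ/min
Sensible, feed 207→25 °C: -9794.5 kJ/min
Outlet flows (mol/min): A 89.187, B 127.81, C 127.81
Sensible, products 25→98.2 °C: 3696.1 kJ/min
Q = ΔH = 8983.5 kJ/min = 149.72 kW
Heat supplied = 149.72 kW

Q_in = 150 kW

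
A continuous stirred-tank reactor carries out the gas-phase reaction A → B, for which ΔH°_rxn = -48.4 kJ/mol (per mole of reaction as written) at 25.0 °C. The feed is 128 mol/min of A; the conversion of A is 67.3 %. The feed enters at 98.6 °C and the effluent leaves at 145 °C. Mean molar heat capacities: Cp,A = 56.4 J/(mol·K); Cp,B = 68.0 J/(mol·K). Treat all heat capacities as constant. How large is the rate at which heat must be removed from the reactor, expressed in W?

Extent of reaction ξ = 0.673 × 128 = 86.144 mol/min
Reaction term: ξ·ΔH°_rxn = 86.144 × -48.4 = -4169.4 kJ/min
Sensible, feed 98.6→25 °C: -531.33 kJ/min
Outlet flows (mol/min): A 41.856, B 86.144
Sensible, products 25→145 °C: 986.22 kJ/min
Q = ΔH = -3714.5 kJ/min = -61.908 kW
Heat removed = 61908 W

Q_out = 61900 W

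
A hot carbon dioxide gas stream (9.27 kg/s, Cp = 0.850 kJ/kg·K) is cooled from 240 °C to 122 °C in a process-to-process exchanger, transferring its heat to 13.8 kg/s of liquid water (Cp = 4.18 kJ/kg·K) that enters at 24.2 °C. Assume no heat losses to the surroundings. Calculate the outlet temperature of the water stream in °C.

Heat released by hot stream: Q = 9.27 × 0.850 × (240 − 122) = 929.78 kJ/s
Energy balance on cold side (adiabatic exchanger): Q = ṁ_c·Cp_c·(T_c,out − T_c,in)
T_c,out = 24.2 + 929.78/(13.8 × 4.18) = 40.319 °C

T_c,out = 40.3 °C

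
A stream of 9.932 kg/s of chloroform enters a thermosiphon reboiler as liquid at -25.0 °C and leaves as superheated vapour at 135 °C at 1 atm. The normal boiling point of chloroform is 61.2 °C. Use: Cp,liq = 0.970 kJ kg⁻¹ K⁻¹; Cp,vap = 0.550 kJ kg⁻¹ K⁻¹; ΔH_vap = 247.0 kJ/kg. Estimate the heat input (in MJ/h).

Q = 13300 MJ/h

liquid -25.0→61.2 °C: 83.614 kJ/kg
vaporisation at 61.2 °C: 247 kJ/kg
vapour 61.2→135 °C: 40.59 kJ/kg
Δh = 83.614 + 247 + 40.59 = 371.2 kJ/kg
Q = ṁ·Δh = 9.932 kg/s × 371.2 kJ/kg = 3686.8 kJ/s
|Q| = 3686.8 kW = 13272 MJ/h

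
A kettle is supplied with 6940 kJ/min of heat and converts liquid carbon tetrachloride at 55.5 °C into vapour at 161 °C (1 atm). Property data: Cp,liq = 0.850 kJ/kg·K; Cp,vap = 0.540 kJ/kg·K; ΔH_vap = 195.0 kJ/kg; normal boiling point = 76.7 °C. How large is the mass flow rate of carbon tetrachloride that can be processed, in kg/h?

Δh = 0.850×(76.7−55.5) + 195.0 + 0.540×(161−76.7) = 258.54 kJ/kg
Q = 6940 kJ/min = 115.67 kJ/s = 416400 kJ/h
ṁ = Q/Δh = 416400 / 258.54 = 1610.6 kg/h

ṁ = 1610 kg/h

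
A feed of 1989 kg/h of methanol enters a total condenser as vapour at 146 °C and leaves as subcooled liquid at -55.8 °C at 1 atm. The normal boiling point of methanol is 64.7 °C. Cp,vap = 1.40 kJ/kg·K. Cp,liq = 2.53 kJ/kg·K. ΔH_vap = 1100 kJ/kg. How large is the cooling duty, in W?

vapour 146→64.7 °C: -113.82 kJ/kg
condensation at 64.7 °C: -1100 kJ/kg
liquid 64.7→-55.8 °C: -304.86 kJ/kg
Δh = -113.82 + -1100 + -304.86 = -1518.7 kJ/kg
Q = ṁ·Δh = 1989 kg/h × -1518.7 kJ/kg = -3.0207e+06 kJ/h
|Q| = 839.07 kW = 839070 W

Q_c = 839000 W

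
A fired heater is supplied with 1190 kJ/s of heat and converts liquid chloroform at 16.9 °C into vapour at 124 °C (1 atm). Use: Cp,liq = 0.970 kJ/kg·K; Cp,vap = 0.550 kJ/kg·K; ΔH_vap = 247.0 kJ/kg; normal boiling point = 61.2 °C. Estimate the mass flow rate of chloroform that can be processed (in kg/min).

ṁ = 220 kg/min

Δh = 0.970×(61.2−16.9) + 247.0 + 0.550×(124−61.2) = 324.51 kJ/kg
Q = 1190 kJ/s = 1190 kJ/s = 71400 kJ/min
ṁ = Q/Δh = 71400 / 324.51 = 220.02 kg/min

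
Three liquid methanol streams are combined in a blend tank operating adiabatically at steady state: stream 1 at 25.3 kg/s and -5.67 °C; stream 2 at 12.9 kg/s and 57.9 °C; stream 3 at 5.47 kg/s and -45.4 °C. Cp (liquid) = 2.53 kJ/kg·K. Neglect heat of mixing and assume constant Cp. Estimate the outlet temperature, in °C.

T_out = 8.13 °C

Adiabatic, steady state ⇒ Σ ṁᵢCp,ᵢ(T_out − Tᵢ) = 0
T_out = Σ ṁᵢCp,ᵢTᵢ / Σ ṁᵢCp,ᵢ
      = 898.46 / 110.49 = 8.1319 °C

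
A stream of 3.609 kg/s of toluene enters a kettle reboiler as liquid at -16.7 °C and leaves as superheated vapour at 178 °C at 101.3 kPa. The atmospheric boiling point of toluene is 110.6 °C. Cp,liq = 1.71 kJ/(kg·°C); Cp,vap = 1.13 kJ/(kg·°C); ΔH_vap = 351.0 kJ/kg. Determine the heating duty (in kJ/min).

Q = 140000 kJ/min

liquid -16.7→110.6 °C: 217.68 kJ/kg
vaporisation at 110.6 °C: 351 kJ/kg
vapour 110.6→178 °C: 76.162 kJ/kg
Δh = 217.68 + 351 + 76.162 = 644.85 kJ/kg
Q = ṁ·Δh = 3.609 kg/s × 644.85 kJ/kg = 2327.2 kJ/s
|Q| = 2327.2 kW = 139630 kJ/min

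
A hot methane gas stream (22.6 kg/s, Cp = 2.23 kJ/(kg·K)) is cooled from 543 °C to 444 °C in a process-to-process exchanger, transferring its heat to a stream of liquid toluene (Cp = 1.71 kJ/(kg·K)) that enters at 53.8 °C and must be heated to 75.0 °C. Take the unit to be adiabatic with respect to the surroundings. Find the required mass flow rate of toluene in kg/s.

Heat released by hot stream: Q = 22.6 × 2.23 × (543 − 444) = 4989.4 kJ/s
Energy balance on cold side (adiabatic exchanger): Q = ṁ_c·Cp_c·(T_c,out − T_c,in)
ṁ_c = 4989.4 / [1.71 × (75.0 − 53.8)] = 137.63 kg/s

ṁ_c = 138 kg/s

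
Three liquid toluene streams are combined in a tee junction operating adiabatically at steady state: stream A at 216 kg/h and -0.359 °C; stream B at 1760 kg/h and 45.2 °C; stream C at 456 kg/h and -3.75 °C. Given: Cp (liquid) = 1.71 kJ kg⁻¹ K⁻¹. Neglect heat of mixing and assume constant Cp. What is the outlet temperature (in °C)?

T_out = 32.0 °C

Adiabatic, steady state ⇒ Σ ṁᵢCp,ᵢ(T_out − Tᵢ) = 0
T_out = Σ ṁᵢCp,ᵢTᵢ / Σ ṁᵢCp,ᵢ
      = 132980 / 4158.7 = 31.976 °C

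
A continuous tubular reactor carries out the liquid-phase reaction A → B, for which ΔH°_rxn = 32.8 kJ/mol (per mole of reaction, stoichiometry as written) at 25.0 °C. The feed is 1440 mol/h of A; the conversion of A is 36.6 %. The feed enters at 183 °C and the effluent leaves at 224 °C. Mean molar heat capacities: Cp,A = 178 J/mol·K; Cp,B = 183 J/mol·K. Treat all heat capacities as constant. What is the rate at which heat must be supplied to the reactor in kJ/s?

Q_in = 7.87 kJ/s

Extent of reaction ξ = 0.366 × 1440 = 527.04 mol/h
Reaction term: ξ·ΔH°_rxn = 527.04 × 32.8 = 17287 kJ/h
Sensible, feed 183→25 °C: -40499 kJ/h
Outlet flows (mol/h): A 912.96, B 527.04
Sensible, products 25→224 °C: 51532 kJ/h
Q = ΔH = 28320 kJ/h = 7.8668 kW
Heat supplied = 7.8668 kJ/s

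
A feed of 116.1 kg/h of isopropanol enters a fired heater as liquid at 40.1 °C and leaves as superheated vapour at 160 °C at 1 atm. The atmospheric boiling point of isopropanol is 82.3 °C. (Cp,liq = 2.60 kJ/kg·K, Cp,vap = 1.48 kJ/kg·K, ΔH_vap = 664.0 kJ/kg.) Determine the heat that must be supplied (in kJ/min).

liquid 40.1→82.3 °C: 109.72 kJ/kg
vaporisation at 82.3 °C: 664 kJ/kg
vapour 82.3→160 °C: 115 kJ/kg
Δh = 109.72 + 664 + 115 = 888.72 kJ/kg
Q = ṁ·Δh = 116.1 kg/h × 888.72 kJ/kg = 103180 kJ/h
|Q| = 28.661 kW = 1719.7 kJ/min

Q = 1720 kJ/min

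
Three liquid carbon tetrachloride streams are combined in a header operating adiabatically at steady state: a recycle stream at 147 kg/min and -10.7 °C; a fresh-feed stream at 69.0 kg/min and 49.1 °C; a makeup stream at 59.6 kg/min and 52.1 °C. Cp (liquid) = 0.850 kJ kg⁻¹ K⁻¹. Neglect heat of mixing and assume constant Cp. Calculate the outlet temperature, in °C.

Adiabatic, steady state ⇒ Σ ṁᵢCp,ᵢ(T_out − Tᵢ) = 0
Σ ṁᵢCp,ᵢTᵢ = 147×0.850×-10.7 + 69.0×0.850×49.1 + 59.6×0.850×52.1 = 4182.1
Σ ṁᵢCp,ᵢ = 147×0.850 + 69.0×0.850 + 59.6×0.850 = 234.26
T_out = 4182.1 / 234.26 = 17.853 °C

T_out = 17.9 °C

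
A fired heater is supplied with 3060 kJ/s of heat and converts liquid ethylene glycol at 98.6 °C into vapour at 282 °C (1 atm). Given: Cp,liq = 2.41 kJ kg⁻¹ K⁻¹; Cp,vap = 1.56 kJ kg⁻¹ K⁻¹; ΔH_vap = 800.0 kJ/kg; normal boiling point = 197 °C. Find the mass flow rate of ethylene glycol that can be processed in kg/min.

Δh = 2.41×(197−98.6) + 800.0 + 1.56×(282−197) = 1169.7 kJ/kg
Q = 3060 kJ/s = 3060 kJ/s = 183600 kJ/min
ṁ = Q/Δh = 183600 / 1169.7 = 156.96 kg/min

ṁ = 157 kg/min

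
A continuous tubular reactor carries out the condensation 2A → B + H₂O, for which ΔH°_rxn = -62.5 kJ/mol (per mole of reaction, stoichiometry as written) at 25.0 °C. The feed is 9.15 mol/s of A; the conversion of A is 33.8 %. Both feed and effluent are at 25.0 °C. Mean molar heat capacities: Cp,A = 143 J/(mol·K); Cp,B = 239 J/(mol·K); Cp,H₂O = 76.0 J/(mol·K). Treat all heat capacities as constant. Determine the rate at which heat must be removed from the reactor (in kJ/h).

Extent of reaction ξ = 0.338 × 9.15 / 2 = 1.5464 mol/s
Reaction term: ξ·ΔH°_rxn = 1.5464 × -62.5 = -96.647 kJ/s
Q = ΔH = -96.647 kJ/s = -96.647 kW
Heat removed = 347930 kJ/h

Q_out = 348000 kJ/h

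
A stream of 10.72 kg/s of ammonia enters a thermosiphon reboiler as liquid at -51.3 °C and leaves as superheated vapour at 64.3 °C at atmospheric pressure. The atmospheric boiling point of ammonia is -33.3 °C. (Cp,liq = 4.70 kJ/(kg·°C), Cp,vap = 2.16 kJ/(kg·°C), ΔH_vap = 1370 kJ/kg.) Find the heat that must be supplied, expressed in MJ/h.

Q = 64300 MJ/h

liquid -51.3→-33.3 °C: 84.6 kJ/kg
vaporisation at -33.3 °C: 1370 kJ/kg
vapour -33.3→64.3 °C: 210.82 kJ/kg
Δh = 84.6 + 1370 + 210.82 = 1665.4 kJ/kg
Q = ṁ·Δh = 10.72 kg/s × 1665.4 kJ/kg = 17853 kJ/s
|Q| = 17853 kW = 64272 MJ/h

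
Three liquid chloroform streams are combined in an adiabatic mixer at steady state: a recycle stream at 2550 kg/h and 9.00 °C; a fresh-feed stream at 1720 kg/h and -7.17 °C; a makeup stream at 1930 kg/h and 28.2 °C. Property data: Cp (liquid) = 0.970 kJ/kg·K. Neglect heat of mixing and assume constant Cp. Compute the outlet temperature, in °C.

No heat crosses the boundary, so H_out = H_in.
Σ ṁᵢCp,ᵢTᵢ = 2550×0.970×9.00 + 1720×0.970×-7.17 + 1930×0.970×28.2 = 63092
Σ ṁᵢCp,ᵢ = 2550×0.970 + 1720×0.970 + 1930×0.970 = 6014
T_out = 63092 / 6014 = 10.491 °C

T_out = 10.5 °C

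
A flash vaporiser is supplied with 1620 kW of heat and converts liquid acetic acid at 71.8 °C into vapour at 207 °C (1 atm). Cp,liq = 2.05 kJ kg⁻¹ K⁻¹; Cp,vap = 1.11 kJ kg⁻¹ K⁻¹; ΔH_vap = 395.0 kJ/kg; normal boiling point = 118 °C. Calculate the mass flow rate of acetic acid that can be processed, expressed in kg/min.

Δh = 2.05×(118−71.8) + 395.0 + 1.11×(207−118) = 588.5 kJ/kg
Q = 1620 kW = 1620 kJ/s = 97200 kJ/min
ṁ = Q/Δh = 97200 / 588.5 = 165.17 kg/min

ṁ = 165 kg/min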